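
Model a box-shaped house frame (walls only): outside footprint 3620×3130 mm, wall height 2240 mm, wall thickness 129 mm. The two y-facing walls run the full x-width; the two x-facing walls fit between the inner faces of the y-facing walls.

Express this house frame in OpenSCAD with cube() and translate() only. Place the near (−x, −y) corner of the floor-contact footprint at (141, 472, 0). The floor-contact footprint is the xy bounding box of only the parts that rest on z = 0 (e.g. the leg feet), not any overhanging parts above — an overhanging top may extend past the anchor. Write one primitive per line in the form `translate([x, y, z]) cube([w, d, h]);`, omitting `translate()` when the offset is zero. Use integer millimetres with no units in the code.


translate([141, 472, 0]) cube([3620, 129, 2240]);
translate([141, 3473, 0]) cube([3620, 129, 2240]);
translate([141, 601, 0]) cube([129, 2872, 2240]);
translate([3632, 601, 0]) cube([129, 2872, 2240]);


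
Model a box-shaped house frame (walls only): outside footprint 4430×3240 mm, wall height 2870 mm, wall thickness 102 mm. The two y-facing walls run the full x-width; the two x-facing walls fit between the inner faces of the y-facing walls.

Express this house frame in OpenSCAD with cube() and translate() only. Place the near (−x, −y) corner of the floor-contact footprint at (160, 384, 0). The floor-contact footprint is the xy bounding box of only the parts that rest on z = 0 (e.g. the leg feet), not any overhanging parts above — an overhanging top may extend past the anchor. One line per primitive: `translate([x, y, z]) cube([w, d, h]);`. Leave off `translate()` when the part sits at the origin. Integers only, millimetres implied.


translate([160, 384, 0]) cube([4430, 102, 2870]);
translate([160, 3522, 0]) cube([4430, 102, 2870]);
translate([160, 486, 0]) cube([102, 3036, 2870]);
translate([4488, 486, 0]) cube([102, 3036, 2870]);


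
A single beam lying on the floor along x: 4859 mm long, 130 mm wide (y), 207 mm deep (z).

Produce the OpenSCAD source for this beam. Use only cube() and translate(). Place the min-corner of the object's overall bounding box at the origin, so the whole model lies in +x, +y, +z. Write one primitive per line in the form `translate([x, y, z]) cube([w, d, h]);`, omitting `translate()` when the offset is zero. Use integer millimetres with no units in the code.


cube([4859, 130, 207]);


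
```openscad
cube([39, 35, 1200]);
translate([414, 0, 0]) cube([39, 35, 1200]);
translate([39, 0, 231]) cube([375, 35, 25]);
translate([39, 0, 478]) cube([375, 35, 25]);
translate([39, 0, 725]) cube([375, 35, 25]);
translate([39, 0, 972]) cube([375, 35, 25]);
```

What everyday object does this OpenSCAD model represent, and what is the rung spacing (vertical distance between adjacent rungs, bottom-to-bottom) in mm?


A ladder. The rung spacing is 247 mm.

Two tall 39×35 posts with 4 short bars between them — a ladder. Adjacent rungs sit at z = 231 and z = 478, so the spacing is 478 − 231 = 247 mm.


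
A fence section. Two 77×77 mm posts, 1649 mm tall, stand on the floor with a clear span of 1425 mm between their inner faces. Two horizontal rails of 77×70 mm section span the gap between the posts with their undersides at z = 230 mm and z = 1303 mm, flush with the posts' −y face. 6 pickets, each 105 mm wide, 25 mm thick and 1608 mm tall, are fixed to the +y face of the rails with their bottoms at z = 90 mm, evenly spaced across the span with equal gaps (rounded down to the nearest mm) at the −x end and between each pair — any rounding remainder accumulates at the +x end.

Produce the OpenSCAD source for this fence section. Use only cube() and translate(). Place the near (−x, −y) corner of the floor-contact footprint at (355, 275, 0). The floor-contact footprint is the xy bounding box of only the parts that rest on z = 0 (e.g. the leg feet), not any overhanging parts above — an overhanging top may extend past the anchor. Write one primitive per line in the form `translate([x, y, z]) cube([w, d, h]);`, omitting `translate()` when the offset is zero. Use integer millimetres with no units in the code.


translate([355, 275, 0]) cube([77, 77, 1649]);
translate([1857, 275, 0]) cube([77, 77, 1649]);
translate([432, 275, 230]) cube([1425, 77, 70]);
translate([432, 275, 1303]) cube([1425, 77, 70]);
translate([545, 352, 90]) cube([105, 25, 1608]);
translate([763, 352, 90]) cube([105, 25, 1608]);
translate([981, 352, 90]) cube([105, 25, 1608]);
translate([1199, 352, 90]) cube([105, 25, 1608]);
translate([1417, 352, 90]) cube([105, 25, 1608]);
translate([1635, 352, 90]) cube([105, 25, 1608]);


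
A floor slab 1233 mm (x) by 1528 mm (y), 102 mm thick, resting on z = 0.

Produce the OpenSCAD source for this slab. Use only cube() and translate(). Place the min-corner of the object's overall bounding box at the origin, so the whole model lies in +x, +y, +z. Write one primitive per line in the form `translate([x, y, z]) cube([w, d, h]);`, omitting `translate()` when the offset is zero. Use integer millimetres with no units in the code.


cube([1233, 1528, 102]);


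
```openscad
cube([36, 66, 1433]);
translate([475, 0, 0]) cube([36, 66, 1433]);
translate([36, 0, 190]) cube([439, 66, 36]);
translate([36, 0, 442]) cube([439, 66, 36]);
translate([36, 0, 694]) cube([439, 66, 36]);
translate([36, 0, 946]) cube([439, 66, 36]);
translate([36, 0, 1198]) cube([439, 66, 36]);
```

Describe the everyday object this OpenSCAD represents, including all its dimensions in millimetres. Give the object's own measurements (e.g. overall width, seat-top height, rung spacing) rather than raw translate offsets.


A straight ladder. Two 36×66 mm vertical rails, 1433 mm tall, stand 511 mm apart (outside-to-outside) with their front faces coplanar on the −y side. 5 rungs, each 66 mm deep and 36 mm tall, span between the inner faces of the rails, front faces flush with the rails. The lowest rung's underside is at z = 190 mm and rungs are spaced 252 mm apart (underside to underside).


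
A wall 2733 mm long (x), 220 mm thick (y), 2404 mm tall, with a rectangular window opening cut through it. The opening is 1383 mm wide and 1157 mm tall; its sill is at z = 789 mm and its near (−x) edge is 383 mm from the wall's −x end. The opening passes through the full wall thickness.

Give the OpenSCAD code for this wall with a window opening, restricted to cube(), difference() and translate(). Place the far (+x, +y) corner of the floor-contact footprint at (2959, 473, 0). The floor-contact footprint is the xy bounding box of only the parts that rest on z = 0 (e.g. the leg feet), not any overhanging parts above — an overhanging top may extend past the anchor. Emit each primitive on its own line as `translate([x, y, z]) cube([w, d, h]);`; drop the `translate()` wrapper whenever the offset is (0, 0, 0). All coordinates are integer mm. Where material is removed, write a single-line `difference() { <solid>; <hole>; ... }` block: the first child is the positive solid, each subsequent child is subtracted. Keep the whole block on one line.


difference() { translate([226, 253, 0]) cube([2733, 220, 2404]); translate([609, 253, 789]) cube([1383, 220, 1157]); }


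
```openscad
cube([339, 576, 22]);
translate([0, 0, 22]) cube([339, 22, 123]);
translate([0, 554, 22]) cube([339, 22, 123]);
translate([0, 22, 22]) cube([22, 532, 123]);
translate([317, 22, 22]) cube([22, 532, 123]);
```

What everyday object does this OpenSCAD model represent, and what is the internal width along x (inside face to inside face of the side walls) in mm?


An open box. The internal width is 295 mm.

A 339×576 base slab with four walls standing on it — an open box. The base is 339 mm wide and the walls are 22 mm thick, so the internal width is 339 − 2 × 22 = 295 mm.


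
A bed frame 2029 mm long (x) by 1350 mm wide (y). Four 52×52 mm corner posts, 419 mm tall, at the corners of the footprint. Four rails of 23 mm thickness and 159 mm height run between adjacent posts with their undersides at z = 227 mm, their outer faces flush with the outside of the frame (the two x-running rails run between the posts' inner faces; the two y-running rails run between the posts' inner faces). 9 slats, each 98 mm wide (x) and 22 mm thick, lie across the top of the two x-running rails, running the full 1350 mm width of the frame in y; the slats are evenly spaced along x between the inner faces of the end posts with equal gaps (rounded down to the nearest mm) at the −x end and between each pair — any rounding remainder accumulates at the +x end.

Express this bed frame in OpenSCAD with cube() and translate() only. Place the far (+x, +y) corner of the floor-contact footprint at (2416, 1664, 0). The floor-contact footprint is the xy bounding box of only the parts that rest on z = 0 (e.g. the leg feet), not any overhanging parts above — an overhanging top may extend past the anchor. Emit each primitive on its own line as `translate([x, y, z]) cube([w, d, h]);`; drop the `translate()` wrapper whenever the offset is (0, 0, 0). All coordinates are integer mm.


translate([387, 314, 0]) cube([52, 52, 419]);
translate([387, 1612, 0]) cube([52, 52, 419]);
translate([2364, 314, 0]) cube([52, 52, 419]);
translate([2364, 1612, 0]) cube([52, 52, 419]);
translate([439, 314, 227]) cube([1925, 23, 159]);
translate([439, 1641, 227]) cube([1925, 23, 159]);
translate([387, 366, 227]) cube([23, 1246, 159]);
translate([2393, 366, 227]) cube([23, 1246, 159]);
translate([543, 314, 386]) cube([98, 1350, 22]);
translate([745, 314, 386]) cube([98, 1350, 22]);
translate([947, 314, 386]) cube([98, 1350, 22]);
translate([1149, 314, 386]) cube([98, 1350, 22]);
translate([1351, 314, 386]) cube([98, 1350, 22]);
translate([1553, 314, 386]) cube([98, 1350, 22]);
translate([1755, 314, 386]) cube([98, 1350, 22]);
translate([1957, 314, 386]) cube([98, 1350, 22]);
translate([2159, 314, 386]) cube([98, 1350, 22]);


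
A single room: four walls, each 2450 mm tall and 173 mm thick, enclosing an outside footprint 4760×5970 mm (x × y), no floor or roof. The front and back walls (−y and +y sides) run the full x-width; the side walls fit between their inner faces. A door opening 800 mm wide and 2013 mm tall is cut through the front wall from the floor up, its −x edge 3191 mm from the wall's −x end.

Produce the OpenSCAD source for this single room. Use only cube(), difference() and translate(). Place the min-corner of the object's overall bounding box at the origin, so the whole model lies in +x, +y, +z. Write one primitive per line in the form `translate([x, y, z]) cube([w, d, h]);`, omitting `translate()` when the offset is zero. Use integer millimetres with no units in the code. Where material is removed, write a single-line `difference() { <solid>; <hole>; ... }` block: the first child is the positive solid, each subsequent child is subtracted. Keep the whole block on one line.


difference() { cube([4760, 173, 2450]); translate([3191, 0, 0]) cube([800, 173, 2013]); }
translate([0, 5797, 0]) cube([4760, 173, 2450]);
translate([0, 173, 0]) cube([173, 5624, 2450]);
translate([4587, 173, 0]) cube([173, 5624, 2450]);


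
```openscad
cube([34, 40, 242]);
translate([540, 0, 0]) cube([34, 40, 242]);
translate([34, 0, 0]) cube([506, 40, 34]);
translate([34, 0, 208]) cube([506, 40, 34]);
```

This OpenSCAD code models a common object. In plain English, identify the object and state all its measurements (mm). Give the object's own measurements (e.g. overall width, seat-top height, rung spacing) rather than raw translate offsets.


A rectangular picture frame lying in the x–z plane (depth along y). The opening is 506 mm wide (x) by 174 mm tall (z), surrounded by a border 34 mm wide on all four sides. The frame is 40 mm deep and is made of two full-height vertical stiles with two horizontal rails fitted between them.


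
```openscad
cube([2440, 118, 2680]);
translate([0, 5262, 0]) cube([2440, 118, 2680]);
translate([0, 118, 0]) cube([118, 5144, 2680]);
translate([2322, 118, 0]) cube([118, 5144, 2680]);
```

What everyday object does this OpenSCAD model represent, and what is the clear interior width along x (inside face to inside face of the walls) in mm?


A house (or room) frame. The interior width is 2204 mm.

Four 2680 mm walls enclosing a rectangle with no floor or roof — a room or house frame. Outside width is 2440 mm and wall thickness is 118 mm, so the interior width is 2440 − 2 × 118 = 2204 mm.


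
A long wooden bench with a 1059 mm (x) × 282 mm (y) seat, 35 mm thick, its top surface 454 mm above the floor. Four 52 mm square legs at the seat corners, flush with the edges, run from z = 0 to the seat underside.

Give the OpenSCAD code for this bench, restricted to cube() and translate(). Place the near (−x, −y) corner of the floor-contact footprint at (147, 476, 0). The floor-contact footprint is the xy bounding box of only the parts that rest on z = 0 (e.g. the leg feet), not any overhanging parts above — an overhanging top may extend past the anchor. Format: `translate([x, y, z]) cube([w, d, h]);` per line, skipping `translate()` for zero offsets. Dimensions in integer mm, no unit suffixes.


// leg_h = 454 − 35 = 419
translate([147, 476, 419]) cube([1059, 282, 35]);
translate([147, 476, 0]) cube([52, 52, 419]);
translate([147, 706, 0]) cube([52, 52, 419]);
translate([1154, 476, 0]) cube([52, 52, 419]);
translate([1154, 706, 0]) cube([52, 52, 419]);


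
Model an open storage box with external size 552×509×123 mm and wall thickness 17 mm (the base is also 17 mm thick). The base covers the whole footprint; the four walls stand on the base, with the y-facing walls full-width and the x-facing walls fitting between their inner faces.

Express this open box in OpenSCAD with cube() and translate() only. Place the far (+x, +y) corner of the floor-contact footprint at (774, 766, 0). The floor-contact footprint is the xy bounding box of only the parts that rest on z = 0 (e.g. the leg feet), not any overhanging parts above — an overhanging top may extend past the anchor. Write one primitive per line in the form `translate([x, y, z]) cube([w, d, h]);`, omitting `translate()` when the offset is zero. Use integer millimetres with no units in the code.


translate([222, 257, 0]) cube([552, 509, 17]);
translate([222, 257, 17]) cube([552, 17, 106]);
translate([222, 749, 17]) cube([552, 17, 106]);
translate([222, 274, 17]) cube([17, 475, 106]);
translate([757, 274, 17]) cube([17, 475, 106]);


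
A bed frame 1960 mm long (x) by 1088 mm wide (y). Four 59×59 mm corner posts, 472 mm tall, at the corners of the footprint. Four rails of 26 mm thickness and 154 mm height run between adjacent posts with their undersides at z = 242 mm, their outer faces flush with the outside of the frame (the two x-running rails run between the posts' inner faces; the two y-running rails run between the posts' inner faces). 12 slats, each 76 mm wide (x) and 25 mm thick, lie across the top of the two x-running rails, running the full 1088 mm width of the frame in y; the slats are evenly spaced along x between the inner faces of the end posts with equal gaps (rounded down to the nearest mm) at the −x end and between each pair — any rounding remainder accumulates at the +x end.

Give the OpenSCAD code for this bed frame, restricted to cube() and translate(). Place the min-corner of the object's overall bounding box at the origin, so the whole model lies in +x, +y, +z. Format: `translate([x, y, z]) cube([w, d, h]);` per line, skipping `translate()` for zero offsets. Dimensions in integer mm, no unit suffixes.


cube([59, 59, 472]);
translate([0, 1029, 0]) cube([59, 59, 472]);
translate([1901, 0, 0]) cube([59, 59, 472]);
translate([1901, 1029, 0]) cube([59, 59, 472]);
translate([59, 0, 242]) cube([1842, 26, 154]);
translate([59, 1062, 242]) cube([1842, 26, 154]);
translate([0, 59, 242]) cube([26, 970, 154]);
translate([1934, 59, 242]) cube([26, 970, 154]);
translate([130, 0, 396]) cube([76, 1088, 25]);
translate([277, 0, 396]) cube([76, 1088, 25]);
translate([424, 0, 396]) cube([76, 1088, 25]);
translate([571, 0, 396]) cube([76, 1088, 25]);
translate([718, 0, 396]) cube([76, 1088, 25]);
translate([865, 0, 396]) cube([76, 1088, 25]);
translate([1012, 0, 396]) cube([76, 1088, 25]);
translate([1159, 0, 396]) cube([76, 1088, 25]);
translate([1306, 0, 396]) cube([76, 1088, 25]);
translate([1453, 0, 396]) cube([76, 1088, 25]);
translate([1600, 0, 396]) cube([76, 1088, 25]);
translate([1747, 0, 396]) cube([76, 1088, 25]);


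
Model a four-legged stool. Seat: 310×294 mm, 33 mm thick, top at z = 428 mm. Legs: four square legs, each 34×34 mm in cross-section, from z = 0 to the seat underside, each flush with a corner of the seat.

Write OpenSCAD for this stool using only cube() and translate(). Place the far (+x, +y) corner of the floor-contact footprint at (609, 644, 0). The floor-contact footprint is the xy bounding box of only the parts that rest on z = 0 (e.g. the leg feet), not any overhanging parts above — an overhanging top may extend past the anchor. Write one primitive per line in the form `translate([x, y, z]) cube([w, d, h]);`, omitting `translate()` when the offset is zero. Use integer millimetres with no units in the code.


// leg_h = 428 - 33 = 395
translate([299, 350, 395]) cube([310, 294, 33]);
translate([299, 350, 0]) cube([34, 34, 395]);
translate([575, 350, 0]) cube([34, 34, 395]);
translate([299, 610, 0]) cube([34, 34, 395]);
translate([575, 610, 0]) cube([34, 34, 395]);


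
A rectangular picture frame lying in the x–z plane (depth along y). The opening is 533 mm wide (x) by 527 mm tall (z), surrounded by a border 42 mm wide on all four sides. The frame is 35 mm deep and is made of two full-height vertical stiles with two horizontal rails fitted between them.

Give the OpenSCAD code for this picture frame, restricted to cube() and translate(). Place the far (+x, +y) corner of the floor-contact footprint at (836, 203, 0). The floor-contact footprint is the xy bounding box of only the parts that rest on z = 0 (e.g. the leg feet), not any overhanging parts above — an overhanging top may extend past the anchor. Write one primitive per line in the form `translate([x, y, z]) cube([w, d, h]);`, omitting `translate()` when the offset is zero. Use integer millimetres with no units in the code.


translate([219, 168, 0]) cube([42, 35, 611]);
translate([794, 168, 0]) cube([42, 35, 611]);
translate([261, 168, 0]) cube([533, 35, 42]);
translate([261, 168, 569]) cube([533, 35, 42]);


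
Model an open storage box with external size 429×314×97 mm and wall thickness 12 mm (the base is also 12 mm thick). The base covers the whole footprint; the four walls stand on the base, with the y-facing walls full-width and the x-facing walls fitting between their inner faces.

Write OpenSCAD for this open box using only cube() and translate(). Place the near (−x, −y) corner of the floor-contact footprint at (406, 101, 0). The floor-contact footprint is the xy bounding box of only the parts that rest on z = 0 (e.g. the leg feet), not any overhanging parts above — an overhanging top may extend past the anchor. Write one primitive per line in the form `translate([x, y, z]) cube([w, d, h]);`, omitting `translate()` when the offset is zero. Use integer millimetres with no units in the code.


translate([406, 101, 0]) cube([429, 314, 12]);
translate([406, 101, 12]) cube([429, 12, 85]);
translate([406, 403, 12]) cube([429, 12, 85]);
translate([406, 113, 12]) cube([12, 290, 85]);
translate([823, 113, 12]) cube([12, 290, 85]);


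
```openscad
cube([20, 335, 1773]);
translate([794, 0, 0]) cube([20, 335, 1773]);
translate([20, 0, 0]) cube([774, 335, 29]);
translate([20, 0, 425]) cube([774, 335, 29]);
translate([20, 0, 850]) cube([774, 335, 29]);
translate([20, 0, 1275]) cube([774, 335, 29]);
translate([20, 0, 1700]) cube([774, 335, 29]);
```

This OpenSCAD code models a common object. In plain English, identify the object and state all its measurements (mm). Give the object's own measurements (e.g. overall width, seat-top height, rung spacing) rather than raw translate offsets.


An open bookshelf. Two side panels, each 20 mm thick, 335 mm deep and 1773 mm tall, stand 814 mm apart (outside-to-outside). Between them sit 5 shelves, each 29 mm thick and 335 mm deep, spanning the full gap between the sides. The bottom shelf rests on the floor (its underside at z = 0) and the clear gap between one shelf's top and the next shelf's underside is 396 mm.


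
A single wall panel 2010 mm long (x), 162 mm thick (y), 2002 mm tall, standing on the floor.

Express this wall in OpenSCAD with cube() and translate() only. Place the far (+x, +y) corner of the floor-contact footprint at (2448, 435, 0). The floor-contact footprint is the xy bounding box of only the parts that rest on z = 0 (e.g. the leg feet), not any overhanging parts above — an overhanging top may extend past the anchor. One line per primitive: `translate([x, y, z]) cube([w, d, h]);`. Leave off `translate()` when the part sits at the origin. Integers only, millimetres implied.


translate([438, 273, 0]) cube([2010, 162, 2002]);


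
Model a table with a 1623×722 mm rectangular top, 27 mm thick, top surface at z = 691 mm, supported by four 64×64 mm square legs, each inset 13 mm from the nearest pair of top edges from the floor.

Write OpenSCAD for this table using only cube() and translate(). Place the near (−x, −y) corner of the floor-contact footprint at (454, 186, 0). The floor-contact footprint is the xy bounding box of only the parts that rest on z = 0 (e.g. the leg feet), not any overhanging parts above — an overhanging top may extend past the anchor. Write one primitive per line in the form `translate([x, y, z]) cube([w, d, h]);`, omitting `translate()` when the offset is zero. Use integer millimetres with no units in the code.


// leg_h = 691 - 27 = 664
translate([441, 173, 664]) cube([1623, 722, 27]);
translate([454, 186, 0]) cube([64, 64, 664]);
translate([1987, 186, 0]) cube([64, 64, 664]);
translate([454, 818, 0]) cube([64, 64, 664]);
translate([1987, 818, 0]) cube([64, 64, 664]);


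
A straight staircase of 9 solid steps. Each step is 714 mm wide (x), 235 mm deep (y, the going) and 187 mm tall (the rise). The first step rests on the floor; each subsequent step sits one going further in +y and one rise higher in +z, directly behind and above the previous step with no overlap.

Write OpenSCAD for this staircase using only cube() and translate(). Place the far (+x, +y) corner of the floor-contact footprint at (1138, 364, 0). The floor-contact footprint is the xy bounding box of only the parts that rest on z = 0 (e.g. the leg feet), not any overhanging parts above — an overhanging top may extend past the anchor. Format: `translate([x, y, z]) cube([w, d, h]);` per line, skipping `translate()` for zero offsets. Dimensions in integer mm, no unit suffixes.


translate([424, 129, 0]) cube([714, 235, 187]);
translate([424, 364, 187]) cube([714, 235, 187]);
translate([424, 599, 374]) cube([714, 235, 187]);
translate([424, 834, 561]) cube([714, 235, 187]);
translate([424, 1069, 748]) cube([714, 235, 187]);
translate([424, 1304, 935]) cube([714, 235, 187]);
translate([424, 1539, 1122]) cube([714, 235, 187]);
translate([424, 1774, 1309]) cube([714, 235, 187]);
translate([424, 2009, 1496]) cube([714, 235, 187]);


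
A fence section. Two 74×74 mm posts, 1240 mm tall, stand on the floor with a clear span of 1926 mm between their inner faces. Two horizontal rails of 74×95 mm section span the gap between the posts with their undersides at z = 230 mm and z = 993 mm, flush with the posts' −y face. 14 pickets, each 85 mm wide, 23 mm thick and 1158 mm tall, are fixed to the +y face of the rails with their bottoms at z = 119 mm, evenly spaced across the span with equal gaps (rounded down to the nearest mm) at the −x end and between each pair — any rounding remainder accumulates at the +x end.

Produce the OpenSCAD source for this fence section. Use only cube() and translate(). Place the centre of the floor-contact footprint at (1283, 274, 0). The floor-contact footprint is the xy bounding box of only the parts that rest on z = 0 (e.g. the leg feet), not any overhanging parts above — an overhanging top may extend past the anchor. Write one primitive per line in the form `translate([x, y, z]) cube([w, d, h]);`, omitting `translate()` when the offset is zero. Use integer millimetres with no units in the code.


translate([246, 237, 0]) cube([74, 74, 1240]);
translate([2246, 237, 0]) cube([74, 74, 1240]);
translate([320, 237, 230]) cube([1926, 74, 95]);
translate([320, 237, 993]) cube([1926, 74, 95]);
translate([369, 311, 119]) cube([85, 23, 1158]);
translate([503, 311, 119]) cube([85, 23, 1158]);
translate([637, 311, 119]) cube([85, 23, 1158]);
translate([771, 311, 119]) cube([85, 23, 1158]);
translate([905, 311, 119]) cube([85, 23, 1158]);
translate([1039, 311, 119]) cube([85, 23, 1158]);
translate([1173, 311, 119]) cube([85, 23, 1158]);
translate([1307, 311, 119]) cube([85, 23, 1158]);
translate([1441, 311, 119]) cube([85, 23, 1158]);
translate([1575, 311, 119]) cube([85, 23, 1158]);
translate([1709, 311, 119]) cube([85, 23, 1158]);
translate([1843, 311, 119]) cube([85, 23, 1158]);
translate([1977, 311, 119]) cube([85, 23, 1158]);
translate([2111, 311, 119]) cube([85, 23, 1158]);


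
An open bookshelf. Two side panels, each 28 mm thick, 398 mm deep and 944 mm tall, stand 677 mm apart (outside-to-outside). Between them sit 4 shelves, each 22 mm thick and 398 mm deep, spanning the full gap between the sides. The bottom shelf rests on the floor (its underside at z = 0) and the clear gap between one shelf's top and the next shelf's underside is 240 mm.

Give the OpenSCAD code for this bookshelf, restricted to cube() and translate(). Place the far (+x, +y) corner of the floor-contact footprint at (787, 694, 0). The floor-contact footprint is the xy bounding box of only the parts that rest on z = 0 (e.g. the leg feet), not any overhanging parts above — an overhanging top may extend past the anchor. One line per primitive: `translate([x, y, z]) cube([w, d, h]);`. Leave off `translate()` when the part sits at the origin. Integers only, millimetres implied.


translate([110, 296, 0]) cube([28, 398, 944]);
translate([759, 296, 0]) cube([28, 398, 944]);
translate([138, 296, 0]) cube([621, 398, 22]);
translate([138, 296, 262]) cube([621, 398, 22]);
translate([138, 296, 524]) cube([621, 398, 22]);
translate([138, 296, 786]) cube([621, 398, 22]);


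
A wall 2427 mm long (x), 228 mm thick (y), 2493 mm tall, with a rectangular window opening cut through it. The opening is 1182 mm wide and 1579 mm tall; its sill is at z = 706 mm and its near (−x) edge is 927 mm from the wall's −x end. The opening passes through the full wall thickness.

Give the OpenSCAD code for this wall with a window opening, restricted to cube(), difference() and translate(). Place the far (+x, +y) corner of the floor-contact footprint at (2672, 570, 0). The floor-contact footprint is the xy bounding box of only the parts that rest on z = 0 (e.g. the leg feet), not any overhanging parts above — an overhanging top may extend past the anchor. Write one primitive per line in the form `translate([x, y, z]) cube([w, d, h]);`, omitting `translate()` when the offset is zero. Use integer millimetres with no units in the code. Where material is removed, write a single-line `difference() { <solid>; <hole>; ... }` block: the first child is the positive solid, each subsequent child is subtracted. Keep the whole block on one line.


difference() { translate([245, 342, 0]) cube([2427, 228, 2493]); translate([1172, 342, 706]) cube([1182, 228, 1579]); }


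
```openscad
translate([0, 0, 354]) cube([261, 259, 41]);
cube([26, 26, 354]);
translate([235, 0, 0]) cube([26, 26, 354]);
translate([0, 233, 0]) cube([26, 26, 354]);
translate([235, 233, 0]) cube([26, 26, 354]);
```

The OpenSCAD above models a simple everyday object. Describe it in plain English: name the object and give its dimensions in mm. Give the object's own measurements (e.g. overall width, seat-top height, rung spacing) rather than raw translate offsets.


A four-legged stool. The seat is a 261×259×41 mm slab whose top surface is at z = 395 mm; four square legs, each 26×26 mm in cross-section, run from the floor (z = 0) to the underside of the seat, each flush with a corner of the seat.


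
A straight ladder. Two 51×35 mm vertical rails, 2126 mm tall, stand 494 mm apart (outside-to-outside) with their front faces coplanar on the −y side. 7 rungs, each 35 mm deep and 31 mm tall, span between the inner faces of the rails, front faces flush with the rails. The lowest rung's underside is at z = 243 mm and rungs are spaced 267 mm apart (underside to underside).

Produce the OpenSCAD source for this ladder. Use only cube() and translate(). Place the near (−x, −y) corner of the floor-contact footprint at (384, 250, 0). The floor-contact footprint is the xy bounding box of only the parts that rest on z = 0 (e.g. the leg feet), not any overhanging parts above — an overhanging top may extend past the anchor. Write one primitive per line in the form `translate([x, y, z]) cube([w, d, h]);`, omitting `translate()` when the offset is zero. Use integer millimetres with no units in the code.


translate([384, 250, 0]) cube([51, 35, 2126]);
translate([827, 250, 0]) cube([51, 35, 2126]);
translate([435, 250, 243]) cube([392, 35, 31]);
translate([435, 250, 510]) cube([392, 35, 31]);
translate([435, 250, 777]) cube([392, 35, 31]);
translate([435, 250, 1044]) cube([392, 35, 31]);
translate([435, 250, 1311]) cube([392, 35, 31]);
translate([435, 250, 1578]) cube([392, 35, 31]);
translate([435, 250, 1845]) cube([392, 35, 31]);


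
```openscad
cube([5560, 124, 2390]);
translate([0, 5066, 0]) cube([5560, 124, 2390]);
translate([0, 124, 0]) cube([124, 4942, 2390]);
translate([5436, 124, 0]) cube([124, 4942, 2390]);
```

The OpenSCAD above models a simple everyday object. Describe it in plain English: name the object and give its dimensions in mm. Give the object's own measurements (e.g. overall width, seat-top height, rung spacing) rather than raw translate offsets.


The wall frame of a small rectangular building: four walls, each 2390 mm tall and 124 mm thick, enclosing a footprint 5560 mm (x) by 5190 mm (y) outside-to-outside, with no floor or roof. The front and back walls (the −y and +y sides) span the full width; the two side walls fit between them.


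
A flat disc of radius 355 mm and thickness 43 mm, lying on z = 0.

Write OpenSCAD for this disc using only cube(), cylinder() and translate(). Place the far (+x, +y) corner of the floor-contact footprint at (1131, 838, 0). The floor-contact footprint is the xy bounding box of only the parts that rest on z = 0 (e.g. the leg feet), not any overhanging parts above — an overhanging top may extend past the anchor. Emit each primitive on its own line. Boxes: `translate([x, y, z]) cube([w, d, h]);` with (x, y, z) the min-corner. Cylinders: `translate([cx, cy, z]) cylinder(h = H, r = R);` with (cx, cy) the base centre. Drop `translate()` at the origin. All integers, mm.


translate([776, 483, 0]) cylinder(h = 43, r = 355);


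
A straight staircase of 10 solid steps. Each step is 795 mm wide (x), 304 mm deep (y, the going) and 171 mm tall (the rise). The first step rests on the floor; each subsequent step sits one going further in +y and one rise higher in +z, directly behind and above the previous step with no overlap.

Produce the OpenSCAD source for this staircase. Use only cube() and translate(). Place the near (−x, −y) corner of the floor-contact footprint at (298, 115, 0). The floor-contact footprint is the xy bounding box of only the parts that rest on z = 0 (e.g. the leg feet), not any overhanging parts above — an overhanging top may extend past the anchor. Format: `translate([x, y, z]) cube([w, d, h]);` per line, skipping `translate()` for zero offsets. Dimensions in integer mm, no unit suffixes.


translate([298, 115, 0]) cube([795, 304, 171]);
translate([298, 419, 171]) cube([795, 304, 171]);
translate([298, 723, 342]) cube([795, 304, 171]);
translate([298, 1027, 513]) cube([795, 304, 171]);
translate([298, 1331, 684]) cube([795, 304, 171]);
translate([298, 1635, 855]) cube([795, 304, 171]);
translate([298, 1939, 1026]) cube([795, 304, 171]);
translate([298, 2243, 1197]) cube([795, 304, 171]);
translate([298, 2547, 1368]) cube([795, 304, 171]);
translate([298, 2851, 1539]) cube([795, 304, 171]);


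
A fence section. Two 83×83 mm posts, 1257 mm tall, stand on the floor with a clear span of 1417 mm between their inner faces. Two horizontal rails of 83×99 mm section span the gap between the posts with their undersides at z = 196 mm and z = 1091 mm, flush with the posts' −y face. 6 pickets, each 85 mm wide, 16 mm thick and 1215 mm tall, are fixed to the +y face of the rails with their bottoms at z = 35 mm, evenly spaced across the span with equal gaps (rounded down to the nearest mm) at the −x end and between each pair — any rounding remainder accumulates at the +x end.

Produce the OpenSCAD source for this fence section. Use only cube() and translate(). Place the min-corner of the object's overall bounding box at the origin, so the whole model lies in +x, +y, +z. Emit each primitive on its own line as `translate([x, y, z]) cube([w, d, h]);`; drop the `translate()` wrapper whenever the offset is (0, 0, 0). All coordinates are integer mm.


cube([83, 83, 1257]);
translate([1500, 0, 0]) cube([83, 83, 1257]);
translate([83, 0, 196]) cube([1417, 83, 99]);
translate([83, 0, 1091]) cube([1417, 83, 99]);
translate([212, 83, 35]) cube([85, 16, 1215]);
translate([426, 83, 35]) cube([85, 16, 1215]);
translate([640, 83, 35]) cube([85, 16, 1215]);
translate([854, 83, 35]) cube([85, 16, 1215]);
translate([1068, 83, 35]) cube([85, 16, 1215]);
translate([1282, 83, 35]) cube([85, 16, 1215]);


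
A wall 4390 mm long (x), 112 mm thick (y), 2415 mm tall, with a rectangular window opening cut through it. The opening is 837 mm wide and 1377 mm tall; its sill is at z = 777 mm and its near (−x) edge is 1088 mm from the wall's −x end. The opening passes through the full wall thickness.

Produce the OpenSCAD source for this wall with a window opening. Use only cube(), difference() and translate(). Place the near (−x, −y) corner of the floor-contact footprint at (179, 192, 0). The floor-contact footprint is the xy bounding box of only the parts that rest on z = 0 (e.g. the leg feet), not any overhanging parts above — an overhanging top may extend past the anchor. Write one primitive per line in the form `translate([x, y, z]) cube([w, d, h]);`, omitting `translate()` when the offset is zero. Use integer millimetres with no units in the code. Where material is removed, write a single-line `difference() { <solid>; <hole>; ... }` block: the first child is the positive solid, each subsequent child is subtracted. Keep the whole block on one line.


difference() { translate([179, 192, 0]) cube([4390, 112, 2415]); translate([1267, 192, 777]) cube([837, 112, 1377]); }


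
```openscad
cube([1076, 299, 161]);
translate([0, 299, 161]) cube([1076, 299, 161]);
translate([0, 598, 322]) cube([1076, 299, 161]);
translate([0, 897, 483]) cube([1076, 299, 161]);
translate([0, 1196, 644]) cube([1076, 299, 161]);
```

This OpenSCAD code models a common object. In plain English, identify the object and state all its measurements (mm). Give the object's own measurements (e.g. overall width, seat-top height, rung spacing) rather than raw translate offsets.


A straight staircase of 5 solid steps. Each step is 1076 mm wide (x), 299 mm deep (y, the going) and 161 mm tall (the rise). The first step rests on the floor; each subsequent step sits one going further in +y and one rise higher in +z, directly behind and above the previous step with no overlap.


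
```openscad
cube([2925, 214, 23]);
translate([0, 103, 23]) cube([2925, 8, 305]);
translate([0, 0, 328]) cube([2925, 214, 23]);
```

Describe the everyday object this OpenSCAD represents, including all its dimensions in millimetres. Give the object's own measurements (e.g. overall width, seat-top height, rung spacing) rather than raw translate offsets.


An I-beam lying along x, 2925 mm long. Overall section height 351 mm. Two flanges 214 mm wide (y) and 23 mm thick, one on the floor and one at the top; a web 8 mm thick runs between them, centred on the flange width.


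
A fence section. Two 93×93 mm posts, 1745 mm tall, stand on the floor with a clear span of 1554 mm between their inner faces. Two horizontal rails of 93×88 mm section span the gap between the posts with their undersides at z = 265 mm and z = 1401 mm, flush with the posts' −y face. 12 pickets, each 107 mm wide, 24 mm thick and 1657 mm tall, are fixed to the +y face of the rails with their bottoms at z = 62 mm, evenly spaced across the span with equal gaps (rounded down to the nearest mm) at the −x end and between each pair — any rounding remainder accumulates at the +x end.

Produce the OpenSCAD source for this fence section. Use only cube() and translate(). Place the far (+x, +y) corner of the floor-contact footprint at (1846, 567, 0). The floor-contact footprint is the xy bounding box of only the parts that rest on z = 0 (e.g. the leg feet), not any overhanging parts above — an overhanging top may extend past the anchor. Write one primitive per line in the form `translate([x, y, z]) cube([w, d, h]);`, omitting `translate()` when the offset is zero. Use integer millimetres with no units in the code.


translate([106, 474, 0]) cube([93, 93, 1745]);
translate([1753, 474, 0]) cube([93, 93, 1745]);
translate([199, 474, 265]) cube([1554, 93, 88]);
translate([199, 474, 1401]) cube([1554, 93, 88]);
translate([219, 567, 62]) cube([107, 24, 1657]);
translate([346, 567, 62]) cube([107, 24, 1657]);
translate([473, 567, 62]) cube([107, 24, 1657]);
translate([600, 567, 62]) cube([107, 24, 1657]);
translate([727, 567, 62]) cube([107, 24, 1657]);
translate([854, 567, 62]) cube([107, 24, 1657]);
translate([981, 567, 62]) cube([107, 24, 1657]);
translate([1108, 567, 62]) cube([107, 24, 1657]);
translate([1235, 567, 62]) cube([107, 24, 1657]);
translate([1362, 567, 62]) cube([107, 24, 1657]);
translate([1489, 567, 62]) cube([107, 24, 1657]);
translate([1616, 567, 62]) cube([107, 24, 1657]);


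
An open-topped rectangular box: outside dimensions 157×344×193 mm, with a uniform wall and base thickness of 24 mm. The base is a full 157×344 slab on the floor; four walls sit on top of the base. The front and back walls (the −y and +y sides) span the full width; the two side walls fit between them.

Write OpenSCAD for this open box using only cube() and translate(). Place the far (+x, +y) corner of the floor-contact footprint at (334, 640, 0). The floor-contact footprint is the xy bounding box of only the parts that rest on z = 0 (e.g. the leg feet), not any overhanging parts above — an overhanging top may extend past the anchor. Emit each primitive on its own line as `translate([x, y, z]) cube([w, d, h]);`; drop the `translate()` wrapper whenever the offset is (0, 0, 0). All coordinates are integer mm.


translate([177, 296, 0]) cube([157, 344, 24]);
translate([177, 296, 24]) cube([157, 24, 169]);
translate([177, 616, 24]) cube([157, 24, 169]);
translate([177, 320, 24]) cube([24, 296, 169]);
translate([310, 320, 24]) cube([24, 296, 169]);


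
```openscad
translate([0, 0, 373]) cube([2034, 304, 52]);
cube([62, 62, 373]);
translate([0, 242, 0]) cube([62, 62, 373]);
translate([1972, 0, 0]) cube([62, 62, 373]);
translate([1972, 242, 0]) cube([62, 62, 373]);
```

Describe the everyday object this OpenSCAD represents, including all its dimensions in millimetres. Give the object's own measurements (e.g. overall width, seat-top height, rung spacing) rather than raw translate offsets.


A bench: a 2034×304 mm seat slab, 52 mm thick, top at z = 425 mm, on four 62×62 mm square legs flush with the seat corners and standing on z = 0.


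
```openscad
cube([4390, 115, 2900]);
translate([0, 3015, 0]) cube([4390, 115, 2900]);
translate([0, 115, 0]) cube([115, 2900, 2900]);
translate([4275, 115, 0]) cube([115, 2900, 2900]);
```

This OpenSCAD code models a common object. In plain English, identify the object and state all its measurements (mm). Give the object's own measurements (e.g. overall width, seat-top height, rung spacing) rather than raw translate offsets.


The wall frame of a small rectangular building: four walls, each 2900 mm tall and 115 mm thick, enclosing a footprint 4390 mm (x) by 3130 mm (y) outside-to-outside, with no floor or roof. The front and back walls (the −y and +y sides) span the full width; the two side walls fit between them.
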